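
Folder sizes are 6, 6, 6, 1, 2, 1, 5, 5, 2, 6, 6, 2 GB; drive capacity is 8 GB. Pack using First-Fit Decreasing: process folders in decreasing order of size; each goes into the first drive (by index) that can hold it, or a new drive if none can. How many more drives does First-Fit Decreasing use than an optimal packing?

0

First-Fit Decreasing: [6,2] [6,2] [6,2] [6,1,1] [6] [5] [5] → 7 drives.
7 folders exceed 4 GB (half the capacity), and no two of those can share a drive, so at least 7 drives are needed.
So 7 is already optimal.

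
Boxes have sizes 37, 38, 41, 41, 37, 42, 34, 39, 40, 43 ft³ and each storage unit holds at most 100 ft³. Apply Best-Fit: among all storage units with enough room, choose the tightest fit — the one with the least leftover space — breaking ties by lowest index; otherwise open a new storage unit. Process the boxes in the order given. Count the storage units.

37 ft³ → storage unit 1 (remaining 63 ft³)
38 ft³ → storage unit 1 (remaining 25 ft³)
41 ft³ → storage unit 2 (remaining 59 ft³)
41 ft³ → storage unit 2 (remaining 18 ft³)
37 ft³ → storage unit 3 (remaining 63 ft³)
42 ft³ → storage unit 3 (remaining 21 ft³)
34 ft³ → storage unit 4 (remaining 66 ft³)
39 ft³ → storage unit 4 (remaining 27 ft³)
40 ft³ → storage unit 5 (remaining 60 ft³)
43 ft³ → storage unit 5 (remaining 17 ft³)
Final storage units: [37,38] [41,41] [37,42] [34,39] [40,43].

5 storage units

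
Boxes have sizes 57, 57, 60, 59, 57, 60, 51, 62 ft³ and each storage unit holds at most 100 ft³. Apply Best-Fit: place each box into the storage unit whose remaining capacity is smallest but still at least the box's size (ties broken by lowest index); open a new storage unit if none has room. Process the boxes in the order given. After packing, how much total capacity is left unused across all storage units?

Put 57 ft³ in storage unit 1; 43 ft³ remain.
Put 57 ft³ in storage unit 2; 43 ft³ remain.
Put 60 ft³ in storage unit 3; 40 ft³ remain.
Put 59 ft³ in storage unit 4; 41 ft³ remain.
Put 57 ft³ in storage unit 5; 43 ft³ remain.
Put 60 ft³ in storage unit 6; 40 ft³ remain.
Put 51 ft³ in storage unit 7; 49 ft³ remain.
Put 62 ft³ in storage unit 8; 38 ft³ remain.
8 storage units × 100 ft³ = 800 ft³; used 463 ft³; unused 337 ft³.

337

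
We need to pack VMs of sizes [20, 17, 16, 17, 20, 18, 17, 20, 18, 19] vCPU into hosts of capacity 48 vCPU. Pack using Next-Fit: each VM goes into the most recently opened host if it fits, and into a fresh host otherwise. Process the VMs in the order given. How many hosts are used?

host 1: place 20 vCPU, 28 vCPU left
host 1: place 17 vCPU, 11 vCPU left
host 2: place 16 vCPU, 32 vCPU left
host 2: place 17 vCPU, 15 vCPU left
host 3: place 20 vCPU, 28 vCPU left
host 3: place 18 vCPU, 10 vCPU left
host 4: place 17 vCPU, 31 vCPU left
host 4: place 20 vCPU, 11 vCPU left
host 5: place 18 vCPU, 30 vCPU left
host 5: place 19 vCPU, 11 vCPU left
Final hosts: [20,17] [16,17] [20,18] [17,20] [18,19].

5 hosts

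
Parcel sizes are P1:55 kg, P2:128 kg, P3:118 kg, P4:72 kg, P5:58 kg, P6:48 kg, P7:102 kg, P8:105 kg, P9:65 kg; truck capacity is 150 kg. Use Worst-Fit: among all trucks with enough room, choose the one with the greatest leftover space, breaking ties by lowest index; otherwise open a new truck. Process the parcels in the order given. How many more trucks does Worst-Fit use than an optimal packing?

1

Worst-Fit: [55,72] [128] [118] [58,48] [102] [105] [65] → 7 trucks.
Total size 751 kg; any packing needs at least ⌈751/150⌉ = 6 trucks.
An optimal packing achieves that bound: [128] [118] [105] [102,48] [72,65] [58,55] → 6 trucks.
Excess: 7 − 6 = 1.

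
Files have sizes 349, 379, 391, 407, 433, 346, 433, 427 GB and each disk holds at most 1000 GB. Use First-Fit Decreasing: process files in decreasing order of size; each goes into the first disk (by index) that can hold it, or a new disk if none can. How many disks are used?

4

Sorted descending: 433, 433, 427, 407, 391, 379, 349, 346.
Put 433 GB in disk 1; 567 GB remain.
Put 433 GB in disk 1; 134 GB remain.
Put 427 GB in disk 2; 573 GB remain.
Put 407 GB in disk 2; 166 GB remain.
Put 391 GB in disk 3; 609 GB remain.
Put 379 GB in disk 3; 230 GB remain.
Put 349 GB in disk 4; 651 GB remain.
Put 346 GB in disk 4; 305 GB remain.
Final disks: [433,433] [427,407] [391,379] [349,346].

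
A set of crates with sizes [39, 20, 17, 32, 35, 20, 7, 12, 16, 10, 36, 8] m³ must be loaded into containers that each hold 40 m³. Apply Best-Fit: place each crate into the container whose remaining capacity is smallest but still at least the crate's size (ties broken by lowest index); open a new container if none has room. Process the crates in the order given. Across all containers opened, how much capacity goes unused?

28

Put 39 m³ in container 1; 1 m³ remain.
Put 20 m³ in container 2; 20 m³ remain.
Put 17 m³ in container 2; 3 m³ remain.
Put 32 m³ in container 3; 8 m³ remain.
Put 35 m³ in container 4; 5 m³ remain.
Put 20 m³ in container 5; 20 m³ remain.
Put 7 m³ in container 3; 1 m³ remain.
Put 12 m³ in container 5; 8 m³ remain.
Put 16 m³ in container 6; 24 m³ remain.
Put 10 m³ in container 6; 14 m³ remain.
Put 36 m³ in container 7; 4 m³ remain.
Put 8 m³ in container 5; 0 m³ remain.
7 containers × 40 m³ = 280 m³; used 252 m³; unused 28 m³.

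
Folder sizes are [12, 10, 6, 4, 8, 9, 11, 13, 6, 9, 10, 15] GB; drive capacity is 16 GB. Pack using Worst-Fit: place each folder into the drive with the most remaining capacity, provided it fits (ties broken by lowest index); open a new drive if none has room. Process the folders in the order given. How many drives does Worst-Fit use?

12 GB → drive 1 (remaining 4 GB)
10 GB → drive 2 (remaining 6 GB)
6 GB → drive 2 (remaining 0 GB)
4 GB → drive 1 (remaining 0 GB)
8 GB → drive 3 (remaining 8 GB)
9 GB → drive 4 (remaining 7 GB)
11 GB → drive 5 (remaining 5 GB)
13 GB → drive 6 (remaining 3 GB)
6 GB → drive 3 (remaining 2 GB)
9 GB → drive 7 (remaining 7 GB)
10 GB → drive 8 (remaining 6 GB)
15 GB → drive 9 (remaining 1 GB)

9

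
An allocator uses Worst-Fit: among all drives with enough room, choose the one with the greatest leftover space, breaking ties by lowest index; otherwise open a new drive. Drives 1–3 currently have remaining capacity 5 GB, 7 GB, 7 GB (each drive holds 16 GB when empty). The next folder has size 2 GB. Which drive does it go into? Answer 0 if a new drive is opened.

2

Drives with room: drive 1 (5 GB), drive 2 (7 GB), drive 3 (7 GB).
Most room is drive 2 with 7 GB free.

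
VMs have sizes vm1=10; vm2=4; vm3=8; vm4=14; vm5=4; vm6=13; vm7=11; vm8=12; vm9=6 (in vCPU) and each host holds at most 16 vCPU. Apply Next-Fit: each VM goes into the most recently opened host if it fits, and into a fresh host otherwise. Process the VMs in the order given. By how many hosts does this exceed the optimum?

Next-Fit: [10,4] [8] [14] [4] [13] [11] [12] [6] → 8 hosts.
Total size 82 vCPU; any packing needs at least ⌈82/16⌉ = 6 hosts.
An optimal packing achieves that bound: [14] [13] [12,4] [11,4] [10,6] [8] → 6 hosts.
Excess: 8 − 6 = 2.

2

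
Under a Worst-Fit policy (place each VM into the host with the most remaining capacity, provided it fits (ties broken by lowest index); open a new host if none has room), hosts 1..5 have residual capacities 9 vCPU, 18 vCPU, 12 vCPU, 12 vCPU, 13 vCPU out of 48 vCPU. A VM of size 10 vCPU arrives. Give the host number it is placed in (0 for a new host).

2

Hosts with room: host 2 (18 vCPU), host 3 (12 vCPU), host 4 (12 vCPU), host 5 (13 vCPU).
Most room is host 2 with 18 vCPU free.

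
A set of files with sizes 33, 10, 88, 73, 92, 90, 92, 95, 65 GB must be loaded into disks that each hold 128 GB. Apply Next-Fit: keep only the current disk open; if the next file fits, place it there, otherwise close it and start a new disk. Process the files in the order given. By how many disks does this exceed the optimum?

Next-Fit: [33,10] [88] [73] [92] [90] [92] [95] [65] → 8 disks.
7 files exceed 64 GB (half the capacity), and no two of those can share a disk, so at least 7 disks are needed.
An optimal packing achieves that bound: [95,33] [92,10] [92] [90] [88] [73] [65] → 7 disks.
Excess: 8 − 7 = 1.

1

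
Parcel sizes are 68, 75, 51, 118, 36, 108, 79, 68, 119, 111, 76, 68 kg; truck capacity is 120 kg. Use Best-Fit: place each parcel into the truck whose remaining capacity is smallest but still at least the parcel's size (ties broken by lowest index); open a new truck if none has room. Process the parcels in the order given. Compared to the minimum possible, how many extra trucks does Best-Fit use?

Best-Fit: [68,51] [75,36] [118] [108] [79] [68] [119] [111] [76] [68] → 10 trucks.
10 parcels exceed 60 kg (half the capacity), and no two of those can share a truck, so at least 10 trucks are needed.
So 10 is already optimal.

0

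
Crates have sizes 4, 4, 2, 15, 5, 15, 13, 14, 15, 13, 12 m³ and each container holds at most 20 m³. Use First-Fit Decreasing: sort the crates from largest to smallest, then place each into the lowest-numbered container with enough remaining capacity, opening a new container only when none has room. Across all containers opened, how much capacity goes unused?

Sorted descending: 15, 15, 15, 14, 13, 13, 12, 5, 4, 4, 2.
container 1: place 15 m³, 5 m³ left
container 2: place 15 m³, 5 m³ left
container 3: place 15 m³, 5 m³ left
container 4: place 14 m³, 6 m³ left
container 5: place 13 m³, 7 m³ left
container 6: place 13 m³, 7 m³ left
container 7: place 12 m³, 8 m³ left
container 1: place 5 m³, 0 m³ left
container 2: place 4 m³, 1 m³ left
container 3: place 4 m³, 1 m³ left
container 4: place 2 m³, 4 m³ left
7 containers × 20 m³ = 140 m³; used 112 m³; unused 28 m³.

28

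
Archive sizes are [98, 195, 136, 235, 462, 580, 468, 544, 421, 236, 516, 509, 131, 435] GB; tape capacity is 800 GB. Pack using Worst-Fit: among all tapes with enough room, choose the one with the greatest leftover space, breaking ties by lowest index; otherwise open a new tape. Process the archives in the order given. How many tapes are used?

9 tapes

tape 1: place 98 GB, 702 GB left
tape 1: place 195 GB, 507 GB left
tape 1: place 136 GB, 371 GB left
tape 1: place 235 GB, 136 GB left
tape 2: place 462 GB, 338 GB left
tape 3: place 580 GB, 220 GB left
tape 4: place 468 GB, 332 GB left
tape 5: place 544 GB, 256 GB left
tape 6: place 421 GB, 379 GB left
tape 6: place 236 GB, 143 GB left
tape 7: place 516 GB, 284 GB left
tape 8: place 509 GB, 291 GB left
tape 2: place 131 GB, 207 GB left
tape 9: place 435 GB, 365 GB left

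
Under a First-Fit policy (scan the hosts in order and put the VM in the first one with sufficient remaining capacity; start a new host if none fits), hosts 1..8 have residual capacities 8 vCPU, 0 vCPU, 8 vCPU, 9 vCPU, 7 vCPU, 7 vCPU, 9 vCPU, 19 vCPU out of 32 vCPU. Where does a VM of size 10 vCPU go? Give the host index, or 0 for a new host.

8

Hosts with room: host 8 (19 vCPU).
The first with room is host 8.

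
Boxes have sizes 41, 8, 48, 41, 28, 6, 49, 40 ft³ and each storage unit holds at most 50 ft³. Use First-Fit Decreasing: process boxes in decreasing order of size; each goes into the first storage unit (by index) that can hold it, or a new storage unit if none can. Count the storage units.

Sorted descending: 49, 48, 41, 41, 40, 28, 8, 6.
49 ft³ → storage unit 1 (remaining 1 ft³)
48 ft³ → storage unit 2 (remaining 2 ft³)
41 ft³ → storage unit 3 (remaining 9 ft³)
41 ft³ → storage unit 4 (remaining 9 ft³)
40 ft³ → storage unit 5 (remaining 10 ft³)
28 ft³ → storage unit 6 (remaining 22 ft³)
8 ft³ → storage unit 3 (remaining 1 ft³)
6 ft³ → storage unit 4 (remaining 3 ft³)
Final storage units: [49] [48] [41,8] [41,6] [40] [28].

6 storage units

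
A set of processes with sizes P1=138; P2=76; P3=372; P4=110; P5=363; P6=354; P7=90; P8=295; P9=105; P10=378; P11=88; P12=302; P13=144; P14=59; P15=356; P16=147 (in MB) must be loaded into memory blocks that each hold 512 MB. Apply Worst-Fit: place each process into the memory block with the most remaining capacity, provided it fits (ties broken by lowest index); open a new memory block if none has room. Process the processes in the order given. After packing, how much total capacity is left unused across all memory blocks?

memory block 1: place P1 (138 MB), 374 MB left
memory block 1: place P2 (76 MB), 298 MB left
memory block 2: place P3 (372 MB), 140 MB left
memory block 1: place P4 (110 MB), 188 MB left
memory block 3: place P5 (363 MB), 149 MB left
memory block 4: place P6 (354 MB), 158 MB left
memory block 1: place P7 (90 MB), 98 MB left
memory block 5: place P8 (295 MB), 217 MB left
memory block 5: place P9 (105 MB), 112 MB left
memory block 6: place P10 (378 MB), 134 MB left
memory block 4: place P11 (88 MB), 70 MB left
memory block 7: place P12 (302 MB), 210 MB left
memory block 7: place P13 (144 MB), 66 MB left
memory block 3: place P14 (59 MB), 90 MB left
memory block 8: place P15 (356 MB), 156 MB left
memory block 8: place P16 (147 MB), 9 MB left
8 memory blocks × 512 MB = 4096 MB; used 3377 MB; unused 719 MB.

719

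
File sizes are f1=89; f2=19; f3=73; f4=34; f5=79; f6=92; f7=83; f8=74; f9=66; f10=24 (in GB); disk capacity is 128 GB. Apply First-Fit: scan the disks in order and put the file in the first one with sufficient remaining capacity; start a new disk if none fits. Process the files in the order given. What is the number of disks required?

f1 (89 GB) → disk 1 (remaining 39 GB)
f2 (19 GB) → disk 1 (remaining 20 GB)
f3 (73 GB) → disk 2 (remaining 55 GB)
f4 (34 GB) → disk 2 (remaining 21 GB)
f5 (79 GB) → disk 3 (remaining 49 GB)
f6 (92 GB) → disk 4 (remaining 36 GB)
f7 (83 GB) → disk 5 (remaining 45 GB)
f8 (74 GB) → disk 6 (remaining 54 GB)
f9 (66 GB) → disk 7 (remaining 62 GB)
f10 (24 GB) → disk 3 (remaining 25 GB)
Final disks: [89,19] [73,34] [79,24] [92] [83] [74] [66].

7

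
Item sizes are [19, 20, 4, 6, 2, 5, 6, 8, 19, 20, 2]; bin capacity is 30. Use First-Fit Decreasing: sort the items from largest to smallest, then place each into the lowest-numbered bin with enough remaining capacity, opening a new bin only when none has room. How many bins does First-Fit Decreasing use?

4

Sorted descending: 20, 20, 19, 19, 8, 6, 6, 5, 4, 2, 2.
20 → bin 1 (remaining 10)
20 → bin 2 (remaining 10)
19 → bin 3 (remaining 11)
19 → bin 4 (remaining 11)
8 → bin 1 (remaining 2)
6 → bin 2 (remaining 4)
6 → bin 3 (remaining 5)
5 → bin 3 (remaining 0)
4 → bin 2 (remaining 0)
2 → bin 1 (remaining 0)
2 → bin 4 (remaining 9)
Final bins: [20,8,2] [20,6,4] [19,6,5] [19,2].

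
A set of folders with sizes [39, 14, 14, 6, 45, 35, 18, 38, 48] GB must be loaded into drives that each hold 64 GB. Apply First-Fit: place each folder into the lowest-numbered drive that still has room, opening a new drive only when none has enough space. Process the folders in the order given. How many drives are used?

5 drives

drive 1: place 39 GB, 25 GB left
drive 1: place 14 GB, 11 GB left
drive 2: place 14 GB, 50 GB left
drive 1: place 6 GB, 5 GB left
drive 2: place 45 GB, 5 GB left
drive 3: place 35 GB, 29 GB left
drive 3: place 18 GB, 11 GB left
drive 4: place 38 GB, 26 GB left
drive 5: place 48 GB, 16 GB left
Final drives: [39,14,6] [14,45] [35,18] [38] [48].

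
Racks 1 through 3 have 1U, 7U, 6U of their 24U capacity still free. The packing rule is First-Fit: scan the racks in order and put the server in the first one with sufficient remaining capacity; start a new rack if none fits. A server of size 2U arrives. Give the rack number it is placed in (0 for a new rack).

Racks with room: rack 2 (7U), rack 3 (6U).
The first with room is rack 2.

2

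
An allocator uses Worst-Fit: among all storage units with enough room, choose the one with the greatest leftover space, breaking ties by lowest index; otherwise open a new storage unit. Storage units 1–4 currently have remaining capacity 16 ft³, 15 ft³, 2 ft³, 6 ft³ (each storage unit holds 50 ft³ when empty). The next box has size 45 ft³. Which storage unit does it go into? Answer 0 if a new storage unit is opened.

No storage unit has ≥ 45 ft³ free, so a new storage unit is opened.

0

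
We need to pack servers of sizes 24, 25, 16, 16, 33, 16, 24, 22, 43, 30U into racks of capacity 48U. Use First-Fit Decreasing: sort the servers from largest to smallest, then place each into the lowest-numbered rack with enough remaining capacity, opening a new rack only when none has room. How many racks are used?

6

Sorted descending: 43, 33, 30, 25, 24, 24, 22, 16, 16, 16.
43U → rack 1 (remaining 5U)
33U → rack 2 (remaining 15U)
30U → rack 3 (remaining 18U)
25U → rack 4 (remaining 23U)
24U → rack 5 (remaining 24U)
24U → rack 5 (remaining 0U)
22U → rack 4 (remaining 1U)
16U → rack 3 (remaining 2U)
16U → rack 6 (remaining 32U)
16U → rack 6 (remaining 16U)
Final racks: [43] [33] [30,16] [25,22] [24,24] [16,16].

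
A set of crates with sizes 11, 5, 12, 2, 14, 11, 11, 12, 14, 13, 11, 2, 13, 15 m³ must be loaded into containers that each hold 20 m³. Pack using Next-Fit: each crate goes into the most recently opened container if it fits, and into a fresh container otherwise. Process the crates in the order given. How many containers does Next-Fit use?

Put 11 m³ in container 1; 9 m³ remain.
Put 5 m³ in container 1; 4 m³ remain.
Put 12 m³ in container 2; 8 m³ remain.
Put 2 m³ in container 2; 6 m³ remain.
Put 14 m³ in container 3; 6 m³ remain.
Put 11 m³ in container 4; 9 m³ remain.
Put 11 m³ in container 5; 9 m³ remain.
Put 12 m³ in container 6; 8 m³ remain.
Put 14 m³ in container 7; 6 m³ remain.
Put 13 m³ in container 8; 7 m³ remain.
Put 11 m³ in container 9; 9 m³ remain.
Put 2 m³ in container 9; 7 m³ remain.
Put 13 m³ in container 10; 7 m³ remain.
Put 15 m³ in container 11; 5 m³ remain.
Final containers: [11,5] [12,2] [14] [11] [11] [12] [14] [13] [11,2] [13] [15].

11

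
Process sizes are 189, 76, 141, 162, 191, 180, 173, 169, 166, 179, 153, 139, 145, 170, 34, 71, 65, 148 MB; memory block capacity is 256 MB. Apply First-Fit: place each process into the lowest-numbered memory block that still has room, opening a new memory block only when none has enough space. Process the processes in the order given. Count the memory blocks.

14

Put 189 MB in memory block 1; 67 MB remain.
Put 76 MB in memory block 2; 180 MB remain.
Put 141 MB in memory block 2; 39 MB remain.
Put 162 MB in memory block 3; 94 MB remain.
Put 191 MB in memory block 4; 65 MB remain.
Put 180 MB in memory block 5; 76 MB remain.
Put 173 MB in memory block 6; 83 MB remain.
Put 169 MB in memory block 7; 87 MB remain.
Put 166 MB in memory block 8; 90 MB remain.
Put 179 MB in memory block 9; 77 MB remain.
Put 153 MB in memory block 10; 103 MB remain.
Put 139 MB in memory block 11; 117 MB remain.
Put 145 MB in memory block 12; 111 MB remain.
Put 170 MB in memory block 13; 86 MB remain.
Put 34 MB in memory block 1; 33 MB remain.
Put 71 MB in memory block 3; 23 MB remain.
Put 65 MB in memory block 4; 0 MB remain.
Put 148 MB in memory block 14; 108 MB remain.
Final memory blocks: [189,34] [76,141] [162,71] [191,65] [180] [173] [169] [166] [179] [153] [139] [145] [170] [148].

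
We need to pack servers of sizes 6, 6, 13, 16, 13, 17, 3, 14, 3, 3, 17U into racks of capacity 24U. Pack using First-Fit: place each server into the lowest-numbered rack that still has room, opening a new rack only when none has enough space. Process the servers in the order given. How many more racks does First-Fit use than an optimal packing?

1

First-Fit: [6,6,3,3,3] [13] [16] [13] [17] [14] [17] → 7 racks.
6 servers exceed 12U (half the capacity), and no two of those can share a rack, so at least 6 racks are needed.
An optimal packing achieves that bound: [17,6] [17,6] [16,3,3] [14,3] [13] [13] → 6 racks.
Excess: 7 − 6 = 1.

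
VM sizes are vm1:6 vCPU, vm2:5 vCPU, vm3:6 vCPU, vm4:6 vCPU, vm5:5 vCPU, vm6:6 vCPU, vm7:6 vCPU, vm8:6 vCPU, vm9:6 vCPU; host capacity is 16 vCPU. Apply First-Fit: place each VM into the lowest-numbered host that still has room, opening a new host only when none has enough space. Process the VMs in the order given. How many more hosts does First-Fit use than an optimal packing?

0

First-Fit: [6,5,5] [6,6] [6,6] [6,6] → 4 hosts.
Total size 52 vCPU; any packing needs at least ⌈52/16⌉ = 4 hosts.
So 4 is already optimal.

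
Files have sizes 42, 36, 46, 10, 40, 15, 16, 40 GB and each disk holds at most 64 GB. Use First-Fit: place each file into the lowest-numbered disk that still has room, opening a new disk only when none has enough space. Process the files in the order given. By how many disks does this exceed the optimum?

0

First-Fit: [42,10] [36,15] [46,16] [40] [40] → 5 disks.
5 files exceed 32 GB (half the capacity), and no two of those can share a disk, so at least 5 disks are needed.
So 5 is already optimal.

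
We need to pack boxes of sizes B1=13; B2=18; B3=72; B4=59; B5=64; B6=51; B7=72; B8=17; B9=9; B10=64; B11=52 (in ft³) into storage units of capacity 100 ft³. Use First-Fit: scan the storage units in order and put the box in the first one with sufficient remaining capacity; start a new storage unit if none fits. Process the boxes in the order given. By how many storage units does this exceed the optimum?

First-Fit: [13,18,59,9] [72,17] [64] [51] [72] [64] [52] → 7 storage units.
7 boxes exceed 50 ft³ (half the capacity), and no two of those can share a storage unit, so at least 7 storage units are needed.
So 7 is already optimal.

0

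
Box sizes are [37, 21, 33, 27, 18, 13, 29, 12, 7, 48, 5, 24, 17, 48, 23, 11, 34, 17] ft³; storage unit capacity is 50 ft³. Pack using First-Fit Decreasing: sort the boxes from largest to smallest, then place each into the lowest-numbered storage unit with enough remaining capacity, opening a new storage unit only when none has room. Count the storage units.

Sorted descending: 48, 48, 37, 34, 33, 29, 27, 24, 23, 21, 18, 17, 17, 13, 12, 11, 7, 5.
Put 48 ft³ in storage unit 1; 2 ft³ remain.
Put 48 ft³ in storage unit 2; 2 ft³ remain.
Put 37 ft³ in storage unit 3; 13 ft³ remain.
Put 34 ft³ in storage unit 4; 16 ft³ remain.
Put 33 ft³ in storage unit 5; 17 ft³ remain.
Put 29 ft³ in storage unit 6; 21 ft³ remain.
Put 27 ft³ in storage unit 7; 23 ft³ remain.
Put 24 ft³ in storage unit 8; 26 ft³ remain.
Put 23 ft³ in storage unit 7; 0 ft³ remain.
Put 21 ft³ in storage unit 6; 0 ft³ remain.
Put 18 ft³ in storage unit 8; 8 ft³ remain.
Put 17 ft³ in storage unit 5; 0 ft³ remain.
Put 17 ft³ in storage unit 9; 33 ft³ remain.
Put 13 ft³ in storage unit 3; 0 ft³ remain.
Put 12 ft³ in storage unit 4; 4 ft³ remain.
Put 11 ft³ in storage unit 9; 22 ft³ remain.
Put 7 ft³ in storage unit 8; 1 ft³ remain.
Put 5 ft³ in storage unit 9; 17 ft³ remain.

9 storage units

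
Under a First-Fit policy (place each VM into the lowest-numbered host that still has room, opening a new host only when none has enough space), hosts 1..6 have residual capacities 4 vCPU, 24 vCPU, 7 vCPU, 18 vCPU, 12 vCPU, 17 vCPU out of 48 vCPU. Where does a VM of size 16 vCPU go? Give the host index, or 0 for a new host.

Hosts with room: host 2 (24 vCPU), host 4 (18 vCPU), host 6 (17 vCPU).
The first with room is host 2.

2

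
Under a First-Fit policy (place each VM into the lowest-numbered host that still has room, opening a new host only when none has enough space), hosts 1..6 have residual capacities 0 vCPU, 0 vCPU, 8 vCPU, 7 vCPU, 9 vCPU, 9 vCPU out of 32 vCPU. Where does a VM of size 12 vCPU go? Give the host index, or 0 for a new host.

No host has ≥ 12 vCPU free, so a new host is opened.

0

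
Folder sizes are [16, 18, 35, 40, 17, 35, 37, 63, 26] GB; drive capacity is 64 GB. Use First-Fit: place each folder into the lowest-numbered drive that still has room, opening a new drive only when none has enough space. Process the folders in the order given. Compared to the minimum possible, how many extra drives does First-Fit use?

First-Fit: [16,18,17] [35,26] [40] [35] [37] [63] → 6 drives.
Total size 287 GB; any packing needs at least ⌈287/64⌉ = 5 drives.
An optimal packing achieves that bound: [63] [40,18] [37,26] [35,17] [35,16] → 5 drives.
Excess: 6 − 5 = 1.

1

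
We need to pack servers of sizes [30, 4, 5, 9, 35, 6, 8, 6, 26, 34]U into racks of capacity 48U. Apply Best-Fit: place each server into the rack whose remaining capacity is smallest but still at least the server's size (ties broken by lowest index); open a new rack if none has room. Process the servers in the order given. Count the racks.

4

Put 30U in rack 1; 18U remain.
Put 4U in rack 1; 14U remain.
Put 5U in rack 1; 9U remain.
Put 9U in rack 1; 0U remain.
Put 35U in rack 2; 13U remain.
Put 6U in rack 2; 7U remain.
Put 8U in rack 3; 40U remain.
Put 6U in rack 2; 1U remain.
Put 26U in rack 3; 14U remain.
Put 34U in rack 4; 14U remain.
Final racks: [30,4,5,9] [35,6,6] [8,26] [34].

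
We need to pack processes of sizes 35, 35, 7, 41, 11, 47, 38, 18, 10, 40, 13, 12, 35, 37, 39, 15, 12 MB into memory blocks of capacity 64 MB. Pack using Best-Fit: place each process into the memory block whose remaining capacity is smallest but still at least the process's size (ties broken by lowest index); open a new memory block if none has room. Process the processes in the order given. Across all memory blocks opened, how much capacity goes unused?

131

35 MB → memory block 1 (remaining 29 MB)
35 MB → memory block 2 (remaining 29 MB)
7 MB → memory block 1 (remaining 22 MB)
41 MB → memory block 3 (remaining 23 MB)
11 MB → memory block 1 (remaining 11 MB)
47 MB → memory block 4 (remaining 17 MB)
38 MB → memory block 5 (remaining 26 MB)
18 MB → memory block 3 (remaining 5 MB)
10 MB → memory block 1 (remaining 1 MB)
40 MB → memory block 6 (remaining 24 MB)
13 MB → memory block 4 (remaining 4 MB)
12 MB → memory block 6 (remaining 12 MB)
35 MB → memory block 7 (remaining 29 MB)
37 MB → memory block 8 (remaining 27 MB)
39 MB → memory block 9 (remaining 25 MB)
15 MB → memory block 9 (remaining 10 MB)
12 MB → memory block 6 (remaining 0 MB)
9 memory blocks × 64 MB = 576 MB; used 445 MB; unused 131 MB.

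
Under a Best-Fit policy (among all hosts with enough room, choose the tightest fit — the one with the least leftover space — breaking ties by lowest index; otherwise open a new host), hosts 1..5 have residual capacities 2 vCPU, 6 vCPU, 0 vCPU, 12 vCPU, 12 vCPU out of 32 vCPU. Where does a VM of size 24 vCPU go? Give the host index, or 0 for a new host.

0

No host has ≥ 24 vCPU free, so a new host is opened.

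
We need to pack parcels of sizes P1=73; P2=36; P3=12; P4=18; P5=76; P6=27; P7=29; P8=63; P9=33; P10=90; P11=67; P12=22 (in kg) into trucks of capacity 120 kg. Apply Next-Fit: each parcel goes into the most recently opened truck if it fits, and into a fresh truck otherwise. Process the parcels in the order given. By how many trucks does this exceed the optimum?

1

Next-Fit: [73,36] [12,18,76] [27,29,63] [33] [90] [67,22] → 6 trucks.
Total size 546 kg; any packing needs at least ⌈546/120⌉ = 5 trucks.
An optimal packing achieves that bound: [90,29] [76,36] [73,33,12] [67,27,22] [63,18] → 5 trucks.
Excess: 6 − 5 = 1.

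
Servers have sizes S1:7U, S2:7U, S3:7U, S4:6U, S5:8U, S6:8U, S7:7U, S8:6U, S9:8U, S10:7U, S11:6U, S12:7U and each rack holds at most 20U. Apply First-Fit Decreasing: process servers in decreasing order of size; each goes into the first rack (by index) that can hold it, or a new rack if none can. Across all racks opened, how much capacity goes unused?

Sorted descending: 8, 8, 8, 7, 7, 7, 7, 7, 7, 6, 6, 6.
Put 8U in rack 1; 12U remain.
Put 8U in rack 1; 4U remain.
Put 8U in rack 2; 12U remain.
Put 7U in rack 2; 5U remain.
Put 7U in rack 3; 13U remain.
Put 7U in rack 3; 6U remain.
Put 7U in rack 4; 13U remain.
Put 7U in rack 4; 6U remain.
Put 7U in rack 5; 13U remain.
Put 6U in rack 3; 0U remain.
Put 6U in rack 4; 0U remain.
Put 6U in rack 5; 7U remain.
5 racks × 20U = 100U; used 84U; unused 16U.

16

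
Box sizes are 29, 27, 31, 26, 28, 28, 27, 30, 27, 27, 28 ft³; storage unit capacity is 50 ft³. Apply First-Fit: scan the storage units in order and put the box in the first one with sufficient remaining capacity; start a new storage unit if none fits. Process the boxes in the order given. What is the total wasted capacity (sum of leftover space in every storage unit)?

242

29 ft³ → storage unit 1 (remaining 21 ft³)
27 ft³ → storage unit 2 (remaining 23 ft³)
31 ft³ → storage unit 3 (remaining 19 ft³)
26 ft³ → storage unit 4 (remaining 24 ft³)
28 ft³ → storage unit 5 (remaining 22 ft³)
28 ft³ → storage unit 6 (remaining 22 ft³)
27 ft³ → storage unit 7 (remaining 23 ft³)
30 ft³ → storage unit 8 (remaining 20 ft³)
27 ft³ → storage unit 9 (remaining 23 ft³)
27 ft³ → storage unit 10 (remaining 23 ft³)
28 ft³ → storage unit 11 (remaining 22 ft³)
11 storage units × 50 ft³ = 550 ft³; used 308 ft³; unused 242 ft³.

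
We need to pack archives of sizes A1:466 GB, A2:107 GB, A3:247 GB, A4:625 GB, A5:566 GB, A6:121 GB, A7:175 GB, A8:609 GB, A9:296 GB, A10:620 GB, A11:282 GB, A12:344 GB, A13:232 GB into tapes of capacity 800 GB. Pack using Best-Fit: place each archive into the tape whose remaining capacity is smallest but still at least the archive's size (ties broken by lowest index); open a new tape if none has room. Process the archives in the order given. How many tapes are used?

tape 1: place A1 (466 GB), 334 GB left
tape 1: place A2 (107 GB), 227 GB left
tape 2: place A3 (247 GB), 553 GB left
tape 3: place A4 (625 GB), 175 GB left
tape 4: place A5 (566 GB), 234 GB left
tape 3: place A6 (121 GB), 54 GB left
tape 1: place A7 (175 GB), 52 GB left
tape 5: place A8 (609 GB), 191 GB left
tape 2: place A9 (296 GB), 257 GB left
tape 6: place A10 (620 GB), 180 GB left
tape 7: place A11 (282 GB), 518 GB left
tape 7: place A12 (344 GB), 174 GB left
tape 4: place A13 (232 GB), 2 GB left

7 tapes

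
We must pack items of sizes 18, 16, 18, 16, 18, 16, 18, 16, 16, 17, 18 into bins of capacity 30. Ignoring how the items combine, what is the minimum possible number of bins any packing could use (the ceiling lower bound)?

7

Total size = 18 + 16 + 18 + 16 + 18 + 16 + 18 + 16 + 16 + 17 + 18 = 187.
⌈187 / 30⌉ = 7.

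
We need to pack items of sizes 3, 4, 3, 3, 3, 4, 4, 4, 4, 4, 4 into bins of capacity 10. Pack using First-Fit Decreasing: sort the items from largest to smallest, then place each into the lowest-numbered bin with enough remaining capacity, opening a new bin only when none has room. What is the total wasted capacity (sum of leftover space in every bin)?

Sorted descending: 4, 4, 4, 4, 4, 4, 4, 3, 3, 3, 3.
Put 4 in bin 1; 6 remain.
Put 4 in bin 1; 2 remain.
Put 4 in bin 2; 6 remain.
Put 4 in bin 2; 2 remain.
Put 4 in bin 3; 6 remain.
Put 4 in bin 3; 2 remain.
Put 4 in bin 4; 6 remain.
Put 3 in bin 4; 3 remain.
Put 3 in bin 4; 0 remain.
Put 3 in bin 5; 7 remain.
Put 3 in bin 5; 4 remain.
5 bins × 10 = 50; used 40; unused 10.

10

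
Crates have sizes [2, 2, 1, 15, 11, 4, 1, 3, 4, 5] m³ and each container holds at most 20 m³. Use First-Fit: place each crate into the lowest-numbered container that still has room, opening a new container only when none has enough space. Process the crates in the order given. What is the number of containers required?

container 1: place 2 m³, 18 m³ left
container 1: place 2 m³, 16 m³ left
container 1: place 1 m³, 15 m³ left
container 1: place 15 m³, 0 m³ left
container 2: place 11 m³, 9 m³ left
container 2: place 4 m³, 5 m³ left
container 2: place 1 m³, 4 m³ left
container 2: place 3 m³, 1 m³ left
container 3: place 4 m³, 16 m³ left
container 3: place 5 m³, 11 m³ left

3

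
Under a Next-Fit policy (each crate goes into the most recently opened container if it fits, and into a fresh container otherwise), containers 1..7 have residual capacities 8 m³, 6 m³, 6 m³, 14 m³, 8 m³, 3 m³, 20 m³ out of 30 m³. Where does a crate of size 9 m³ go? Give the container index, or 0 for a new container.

Next-Fit only looks at container 7, which has 20 m³ free.
9 m³ fits there.

7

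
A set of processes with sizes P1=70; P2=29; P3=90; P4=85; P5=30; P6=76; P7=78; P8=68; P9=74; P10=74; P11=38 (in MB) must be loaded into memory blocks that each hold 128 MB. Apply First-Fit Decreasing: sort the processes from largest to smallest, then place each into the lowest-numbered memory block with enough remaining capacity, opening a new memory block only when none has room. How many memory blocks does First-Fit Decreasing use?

Sorted descending: 90, 85, 78, 76, 74, 74, 70, 68, 38, 30, 29.
memory block 1: place 90 MB, 38 MB left
memory block 2: place 85 MB, 43 MB left
memory block 3: place 78 MB, 50 MB left
memory block 4: place 76 MB, 52 MB left
memory block 5: place 74 MB, 54 MB left
memory block 6: place 74 MB, 54 MB left
memory block 7: place 70 MB, 58 MB left
memory block 8: place 68 MB, 60 MB left
memory block 1: place 38 MB, 0 MB left
memory block 2: place 30 MB, 13 MB left
memory block 3: place 29 MB, 21 MB left

8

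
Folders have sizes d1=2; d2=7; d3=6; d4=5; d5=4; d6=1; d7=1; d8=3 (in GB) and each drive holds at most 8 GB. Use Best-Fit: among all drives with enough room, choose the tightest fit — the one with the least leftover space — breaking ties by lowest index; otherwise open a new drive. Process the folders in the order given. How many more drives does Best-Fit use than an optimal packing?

Best-Fit: [2,6] [7,1] [5,1] [4,3] → 4 drives.
Total size 29 GB; any packing needs at least ⌈29/8⌉ = 4 drives.
So 4 is already optimal.

0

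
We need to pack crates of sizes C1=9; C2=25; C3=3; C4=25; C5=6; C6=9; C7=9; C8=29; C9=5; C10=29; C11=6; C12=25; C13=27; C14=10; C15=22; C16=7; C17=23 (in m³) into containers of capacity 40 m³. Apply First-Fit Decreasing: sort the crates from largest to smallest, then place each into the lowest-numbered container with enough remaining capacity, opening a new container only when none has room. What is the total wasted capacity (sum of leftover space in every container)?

Sorted descending: 29, 29, 27, 25, 25, 25, 23, 22, 10, 9, 9, 9, 7, 6, 6, 5, 3.
Put 29 m³ in container 1; 11 m³ remain.
Put 29 m³ in container 2; 11 m³ remain.
Put 27 m³ in container 3; 13 m³ remain.
Put 25 m³ in container 4; 15 m³ remain.
Put 25 m³ in container 5; 15 m³ remain.
Put 25 m³ in container 6; 15 m³ remain.
Put 23 m³ in container 7; 17 m³ remain.
Put 22 m³ in container 8; 18 m³ remain.
Put 10 m³ in container 1; 1 m³ remain.
Put 9 m³ in container 2; 2 m³ remain.
Put 9 m³ in container 3; 4 m³ remain.
Put 9 m³ in container 4; 6 m³ remain.
Put 7 m³ in container 5; 8 m³ remain.
Put 6 m³ in container 4; 0 m³ remain.
Put 6 m³ in container 5; 2 m³ remain.
Put 5 m³ in container 6; 10 m³ remain.
Put 3 m³ in container 3; 1 m³ remain.
8 containers × 40 m³ = 320 m³; used 269 m³; unused 51 m³.

51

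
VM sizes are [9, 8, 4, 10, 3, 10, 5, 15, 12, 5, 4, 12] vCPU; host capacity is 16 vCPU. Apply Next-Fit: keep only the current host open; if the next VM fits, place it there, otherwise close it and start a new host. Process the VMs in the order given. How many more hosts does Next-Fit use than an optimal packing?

1

Next-Fit: [9] [8,4] [10,3] [10,5] [15] [12] [5,4] [12] → 8 hosts.
Total size 97 vCPU; any packing needs at least ⌈97/16⌉ = 7 hosts.
An optimal packing achieves that bound: [15] [12,4] [12,4] [10,5] [10,5] [9,3] [8] → 7 hosts.
Excess: 8 − 7 = 1.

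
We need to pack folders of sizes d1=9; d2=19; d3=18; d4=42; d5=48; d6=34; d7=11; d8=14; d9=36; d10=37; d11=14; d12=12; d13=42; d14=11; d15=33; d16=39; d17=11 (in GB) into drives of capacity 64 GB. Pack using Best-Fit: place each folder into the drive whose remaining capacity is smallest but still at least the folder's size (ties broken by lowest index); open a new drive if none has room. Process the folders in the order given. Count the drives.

9 drives

drive 1: place d1 (9 GB), 55 GB left
drive 1: place d2 (19 GB), 36 GB left
drive 1: place d3 (18 GB), 18 GB left
drive 2: place d4 (42 GB), 22 GB left
drive 3: place d5 (48 GB), 16 GB left
drive 4: place d6 (34 GB), 30 GB left
drive 3: place d7 (11 GB), 5 GB left
drive 1: place d8 (14 GB), 4 GB left
drive 5: place d9 (36 GB), 28 GB left
drive 6: place d10 (37 GB), 27 GB left
drive 2: place d11 (14 GB), 8 GB left
drive 6: place d12 (12 GB), 15 GB left
drive 7: place d13 (42 GB), 22 GB left
drive 6: place d14 (11 GB), 4 GB left
drive 8: place d15 (33 GB), 31 GB left
drive 9: place d16 (39 GB), 25 GB left
drive 7: place d17 (11 GB), 11 GB left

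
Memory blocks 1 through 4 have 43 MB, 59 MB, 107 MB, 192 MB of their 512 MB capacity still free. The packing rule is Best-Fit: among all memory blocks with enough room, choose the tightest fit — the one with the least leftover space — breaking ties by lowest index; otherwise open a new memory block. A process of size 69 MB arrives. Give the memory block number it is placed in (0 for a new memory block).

Memory blocks with room: memory block 3 (107 MB), memory block 4 (192 MB).
Tightest fit is memory block 3 with 107 MB free.

3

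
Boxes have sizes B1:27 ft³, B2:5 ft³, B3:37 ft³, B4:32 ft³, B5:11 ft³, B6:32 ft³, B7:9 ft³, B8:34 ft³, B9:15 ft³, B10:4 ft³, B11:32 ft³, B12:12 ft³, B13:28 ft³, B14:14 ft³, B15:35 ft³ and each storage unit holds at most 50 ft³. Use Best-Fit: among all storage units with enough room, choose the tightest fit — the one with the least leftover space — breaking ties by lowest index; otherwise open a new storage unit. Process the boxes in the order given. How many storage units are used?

B1 (27 ft³) → storage unit 1 (remaining 23 ft³)
B2 (5 ft³) → storage unit 1 (remaining 18 ft³)
B3 (37 ft³) → storage unit 2 (remaining 13 ft³)
B4 (32 ft³) → storage unit 3 (remaining 18 ft³)
B5 (11 ft³) → storage unit 2 (remaining 2 ft³)
B6 (32 ft³) → storage unit 4 (remaining 18 ft³)
B7 (9 ft³) → storage unit 1 (remaining 9 ft³)
B8 (34 ft³) → storage unit 5 (remaining 16 ft³)
B9 (15 ft³) → storage unit 5 (remaining 1 ft³)
B10 (4 ft³) → storage unit 1 (remaining 5 ft³)
B11 (32 ft³) → storage unit 6 (remaining 18 ft³)
B12 (12 ft³) → storage unit 3 (remaining 6 ft³)
B13 (28 ft³) → storage unit 7 (remaining 22 ft³)
B14 (14 ft³) → storage unit 4 (remaining 4 ft³)
B15 (35 ft³) → storage unit 8 (remaining 15 ft³)
Final storage units: [27,5,9,4] [37,11] [32,12] [32,14] [34,15] [32] [28] [35].

8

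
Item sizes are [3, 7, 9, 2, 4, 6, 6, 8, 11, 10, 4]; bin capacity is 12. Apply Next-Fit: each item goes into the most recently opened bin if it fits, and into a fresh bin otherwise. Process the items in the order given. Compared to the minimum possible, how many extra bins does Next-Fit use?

2

Next-Fit: [3,7] [9,2] [4,6] [6] [8] [11] [10] [4] → 8 bins.
Total size 70; any packing needs at least ⌈70/12⌉ = 6 bins.
An optimal packing achieves that bound: [11] [10,2] [9,3] [8,4] [7,4] [6,6] → 6 bins.
Excess: 8 − 6 = 2.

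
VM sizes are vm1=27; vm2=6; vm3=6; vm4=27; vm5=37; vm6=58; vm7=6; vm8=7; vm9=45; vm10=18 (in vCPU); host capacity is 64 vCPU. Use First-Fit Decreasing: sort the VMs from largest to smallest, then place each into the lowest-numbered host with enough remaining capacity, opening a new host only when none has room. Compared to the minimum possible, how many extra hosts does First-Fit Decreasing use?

0

First-Fit Decreasing: [58,6] [45,18] [37,27] [27,7,6,6] → 4 hosts.
Total size 237 vCPU; any packing needs at least ⌈237/64⌉ = 4 hosts.
So 4 is already optimal.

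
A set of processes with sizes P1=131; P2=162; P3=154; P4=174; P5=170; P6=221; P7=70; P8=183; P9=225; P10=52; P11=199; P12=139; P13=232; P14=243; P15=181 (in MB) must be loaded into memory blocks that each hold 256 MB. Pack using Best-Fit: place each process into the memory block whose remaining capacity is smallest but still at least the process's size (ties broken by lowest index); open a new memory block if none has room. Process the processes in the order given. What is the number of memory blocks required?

13

Put P1 (131 MB) in memory block 1; 125 MB remain.
Put P2 (162 MB) in memory block 2; 94 MB remain.
Put P3 (154 MB) in memory block 3; 102 MB remain.
Put P4 (174 MB) in memory block 4; 82 MB remain.
Put P5 (170 MB) in memory block 5; 86 MB remain.
Put P6 (221 MB) in memory block 6; 35 MB remain.
Put P7 (70 MB) in memory block 4; 12 MB remain.
Put P8 (183 MB) in memory block 7; 73 MB remain.
Put P9 (225 MB) in memory block 8; 31 MB remain.
Put P10 (52 MB) in memory block 7; 21 MB remain.
Put P11 (199 MB) in memory block 9; 57 MB remain.
Put P12 (139 MB) in memory block 10; 117 MB remain.
Put P13 (232 MB) in memory block 11; 24 MB remain.
Put P14 (243 MB) in memory block 12; 13 MB remain.
Put P15 (181 MB) in memory block 13; 75 MB remain.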